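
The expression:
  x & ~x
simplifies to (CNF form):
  False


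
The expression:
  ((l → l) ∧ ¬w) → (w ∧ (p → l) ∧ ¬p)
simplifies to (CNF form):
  w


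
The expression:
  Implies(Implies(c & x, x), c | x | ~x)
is always true.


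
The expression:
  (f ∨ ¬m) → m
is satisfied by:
  {m: True}


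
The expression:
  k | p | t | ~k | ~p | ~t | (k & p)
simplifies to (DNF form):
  True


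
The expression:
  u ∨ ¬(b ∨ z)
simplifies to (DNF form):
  u ∨ (¬b ∧ ¬z)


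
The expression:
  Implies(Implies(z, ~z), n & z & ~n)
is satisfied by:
  {z: True}


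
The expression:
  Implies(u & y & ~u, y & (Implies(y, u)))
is always true.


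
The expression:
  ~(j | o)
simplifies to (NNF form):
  ~j & ~o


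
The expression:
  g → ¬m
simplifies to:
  ¬g ∨ ¬m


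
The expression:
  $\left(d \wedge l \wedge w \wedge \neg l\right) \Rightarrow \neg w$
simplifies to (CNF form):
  $\text{True}$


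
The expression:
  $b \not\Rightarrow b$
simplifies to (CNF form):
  $\text{False}$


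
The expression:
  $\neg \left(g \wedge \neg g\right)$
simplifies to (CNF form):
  $\text{True}$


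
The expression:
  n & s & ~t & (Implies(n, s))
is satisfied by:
  {s: True, n: True, t: False}


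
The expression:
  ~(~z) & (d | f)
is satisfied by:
  {z: True, d: True, f: True}
  {z: True, d: True, f: False}
  {z: True, f: True, d: False}


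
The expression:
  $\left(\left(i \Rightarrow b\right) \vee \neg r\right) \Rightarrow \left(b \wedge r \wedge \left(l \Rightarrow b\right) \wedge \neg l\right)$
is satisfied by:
  {i: True, r: True, l: False, b: False}
  {i: True, b: True, r: True, l: False}
  {b: True, r: True, l: False, i: False}
  {i: True, l: True, r: True, b: False}


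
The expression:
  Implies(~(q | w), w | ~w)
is always true.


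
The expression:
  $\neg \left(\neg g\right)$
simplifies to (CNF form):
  $g$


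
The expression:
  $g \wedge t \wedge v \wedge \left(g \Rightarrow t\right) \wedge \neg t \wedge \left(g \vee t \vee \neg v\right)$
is never true.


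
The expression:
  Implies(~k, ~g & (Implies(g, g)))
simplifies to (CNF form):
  k | ~g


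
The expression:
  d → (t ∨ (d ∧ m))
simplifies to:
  m ∨ t ∨ ¬d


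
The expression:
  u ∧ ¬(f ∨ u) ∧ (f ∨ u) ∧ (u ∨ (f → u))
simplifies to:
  False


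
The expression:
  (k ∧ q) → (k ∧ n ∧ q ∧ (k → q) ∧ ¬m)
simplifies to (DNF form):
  (n ∧ ¬m) ∨ ¬k ∨ ¬q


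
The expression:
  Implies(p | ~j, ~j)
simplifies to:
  ~j | ~p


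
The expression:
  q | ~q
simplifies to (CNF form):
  True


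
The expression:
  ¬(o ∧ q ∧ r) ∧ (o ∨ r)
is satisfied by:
  {r: True, q: False, o: False}
  {r: True, o: True, q: False}
  {r: True, q: True, o: False}
  {o: True, q: False, r: False}
  {o: True, q: True, r: False}


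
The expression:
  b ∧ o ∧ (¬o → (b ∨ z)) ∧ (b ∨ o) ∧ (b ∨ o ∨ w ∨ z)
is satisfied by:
  {b: True, o: True}


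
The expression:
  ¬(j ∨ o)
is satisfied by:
  {o: False, j: False}


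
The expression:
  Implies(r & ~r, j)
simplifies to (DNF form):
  True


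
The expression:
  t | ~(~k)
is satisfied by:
  {k: True, t: True}
  {k: True, t: False}
  {t: True, k: False}


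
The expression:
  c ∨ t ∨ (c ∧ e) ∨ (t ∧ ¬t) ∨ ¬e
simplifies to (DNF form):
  c ∨ t ∨ ¬e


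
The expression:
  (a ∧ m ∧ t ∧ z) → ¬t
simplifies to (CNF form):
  ¬a ∨ ¬m ∨ ¬t ∨ ¬z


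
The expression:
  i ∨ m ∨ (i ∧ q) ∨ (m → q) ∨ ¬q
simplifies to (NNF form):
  True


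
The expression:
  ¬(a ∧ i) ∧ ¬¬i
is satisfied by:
  {i: True, a: False}


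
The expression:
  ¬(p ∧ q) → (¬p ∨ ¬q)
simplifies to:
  True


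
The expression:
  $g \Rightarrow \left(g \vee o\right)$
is always true.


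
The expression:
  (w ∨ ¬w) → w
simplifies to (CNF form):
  w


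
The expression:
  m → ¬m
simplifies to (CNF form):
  ¬m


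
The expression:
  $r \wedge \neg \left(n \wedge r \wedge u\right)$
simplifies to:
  $r \wedge \left(\neg n \vee \neg u\right)$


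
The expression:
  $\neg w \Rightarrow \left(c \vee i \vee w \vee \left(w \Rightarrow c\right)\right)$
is always true.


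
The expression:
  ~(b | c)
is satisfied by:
  {b: False, c: False}


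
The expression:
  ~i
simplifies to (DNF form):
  ~i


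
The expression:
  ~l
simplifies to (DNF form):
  ~l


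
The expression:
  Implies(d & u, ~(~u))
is always true.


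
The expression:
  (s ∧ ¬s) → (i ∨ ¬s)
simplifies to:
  True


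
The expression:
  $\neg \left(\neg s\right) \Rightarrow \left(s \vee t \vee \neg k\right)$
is always true.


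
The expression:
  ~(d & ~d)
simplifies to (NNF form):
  True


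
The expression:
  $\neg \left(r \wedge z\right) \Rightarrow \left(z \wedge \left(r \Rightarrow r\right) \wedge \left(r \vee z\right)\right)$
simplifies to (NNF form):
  $z$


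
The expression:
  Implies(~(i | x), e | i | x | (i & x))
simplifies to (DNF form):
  e | i | x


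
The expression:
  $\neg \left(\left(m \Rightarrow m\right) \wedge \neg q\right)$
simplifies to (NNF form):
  $q$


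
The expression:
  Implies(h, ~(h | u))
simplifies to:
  ~h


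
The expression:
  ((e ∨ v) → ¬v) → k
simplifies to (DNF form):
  k ∨ v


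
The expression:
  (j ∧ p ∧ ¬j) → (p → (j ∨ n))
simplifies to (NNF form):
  True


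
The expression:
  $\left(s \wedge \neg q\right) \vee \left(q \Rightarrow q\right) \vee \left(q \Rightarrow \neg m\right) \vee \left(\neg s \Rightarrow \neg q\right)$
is always true.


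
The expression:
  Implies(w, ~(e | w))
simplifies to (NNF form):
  ~w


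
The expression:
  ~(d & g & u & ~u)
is always true.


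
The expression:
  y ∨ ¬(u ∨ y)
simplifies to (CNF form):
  y ∨ ¬u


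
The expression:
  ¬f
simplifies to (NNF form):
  ¬f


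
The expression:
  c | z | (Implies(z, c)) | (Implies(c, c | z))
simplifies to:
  True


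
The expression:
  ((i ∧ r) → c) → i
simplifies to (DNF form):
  i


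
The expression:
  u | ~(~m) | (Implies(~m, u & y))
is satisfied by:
  {m: True, u: True}
  {m: True, u: False}
  {u: True, m: False}


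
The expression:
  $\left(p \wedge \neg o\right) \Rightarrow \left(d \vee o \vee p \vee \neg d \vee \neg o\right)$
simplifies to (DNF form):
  $\text{True}$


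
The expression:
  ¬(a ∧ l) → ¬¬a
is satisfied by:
  {a: True}


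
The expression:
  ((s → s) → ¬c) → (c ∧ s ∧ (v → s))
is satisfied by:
  {c: True}


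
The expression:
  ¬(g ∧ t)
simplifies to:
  ¬g ∨ ¬t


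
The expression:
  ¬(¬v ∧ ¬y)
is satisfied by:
  {y: True, v: True}
  {y: True, v: False}
  {v: True, y: False}


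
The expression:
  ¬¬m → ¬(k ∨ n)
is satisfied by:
  {n: False, m: False, k: False}
  {k: True, n: False, m: False}
  {n: True, k: False, m: False}
  {k: True, n: True, m: False}
  {m: True, k: False, n: False}


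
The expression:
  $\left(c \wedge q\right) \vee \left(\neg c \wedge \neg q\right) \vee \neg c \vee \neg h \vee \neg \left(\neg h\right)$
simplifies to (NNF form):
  $\text{True}$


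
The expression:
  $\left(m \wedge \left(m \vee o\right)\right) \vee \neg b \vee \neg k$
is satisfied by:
  {m: True, k: False, b: False}
  {k: False, b: False, m: False}
  {b: True, m: True, k: False}
  {b: True, k: False, m: False}
  {m: True, k: True, b: False}
  {k: True, m: False, b: False}
  {b: True, k: True, m: True}


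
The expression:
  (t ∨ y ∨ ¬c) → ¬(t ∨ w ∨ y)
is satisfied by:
  {c: True, y: False, t: False, w: False}
  {c: False, y: False, t: False, w: False}
  {c: True, w: True, y: False, t: False}


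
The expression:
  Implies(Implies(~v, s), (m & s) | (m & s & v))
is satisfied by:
  {m: True, v: False, s: False}
  {v: False, s: False, m: False}
  {s: True, m: True, v: False}
  {s: True, m: True, v: True}


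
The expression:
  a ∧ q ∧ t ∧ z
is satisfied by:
  {t: True, z: True, a: True, q: True}


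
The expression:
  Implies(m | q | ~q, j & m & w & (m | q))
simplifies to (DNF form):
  j & m & w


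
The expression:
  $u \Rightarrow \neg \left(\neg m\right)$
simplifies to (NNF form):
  $m \vee \neg u$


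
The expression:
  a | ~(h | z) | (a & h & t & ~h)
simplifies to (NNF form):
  a | (~h & ~z)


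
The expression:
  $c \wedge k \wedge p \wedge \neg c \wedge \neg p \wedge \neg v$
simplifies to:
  $\text{False}$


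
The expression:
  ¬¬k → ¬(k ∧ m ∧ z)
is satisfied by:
  {k: False, z: False, m: False}
  {m: True, k: False, z: False}
  {z: True, k: False, m: False}
  {m: True, z: True, k: False}
  {k: True, m: False, z: False}
  {m: True, k: True, z: False}
  {z: True, k: True, m: False}


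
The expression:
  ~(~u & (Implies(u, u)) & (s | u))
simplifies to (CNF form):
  u | ~s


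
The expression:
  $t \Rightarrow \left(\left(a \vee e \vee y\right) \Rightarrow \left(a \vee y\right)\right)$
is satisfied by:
  {y: True, a: True, e: False, t: False}
  {y: True, e: False, t: False, a: False}
  {a: True, e: False, t: False, y: False}
  {a: False, e: False, t: False, y: False}
  {y: True, t: True, a: True, e: False}
  {y: True, t: True, a: False, e: False}
  {t: True, a: True, y: False, e: False}
  {t: True, y: False, e: False, a: False}
  {a: True, y: True, e: True, t: False}
  {y: True, e: True, a: False, t: False}
  {a: True, e: True, y: False, t: False}
  {e: True, y: False, t: False, a: False}
  {y: True, t: True, e: True, a: True}
  {y: True, t: True, e: True, a: False}
  {t: True, e: True, a: True, y: False}


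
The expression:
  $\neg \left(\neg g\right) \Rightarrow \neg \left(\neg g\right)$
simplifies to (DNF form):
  $\text{True}$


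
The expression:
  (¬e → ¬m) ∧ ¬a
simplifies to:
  ¬a ∧ (e ∨ ¬m)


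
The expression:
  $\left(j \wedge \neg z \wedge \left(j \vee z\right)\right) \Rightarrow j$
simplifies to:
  $\text{True}$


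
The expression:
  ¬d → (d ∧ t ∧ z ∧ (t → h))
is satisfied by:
  {d: True}


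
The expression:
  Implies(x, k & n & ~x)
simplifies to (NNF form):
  ~x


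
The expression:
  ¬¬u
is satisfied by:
  {u: True}


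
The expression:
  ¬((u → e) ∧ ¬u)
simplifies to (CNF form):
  u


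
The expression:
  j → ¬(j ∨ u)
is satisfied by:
  {j: False}


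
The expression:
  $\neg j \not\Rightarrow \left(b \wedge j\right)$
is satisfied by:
  {j: False}


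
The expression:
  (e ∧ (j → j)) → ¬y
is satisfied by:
  {e: False, y: False}
  {y: True, e: False}
  {e: True, y: False}


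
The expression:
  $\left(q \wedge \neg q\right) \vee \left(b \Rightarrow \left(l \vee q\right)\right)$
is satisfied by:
  {q: True, l: True, b: False}
  {q: True, l: False, b: False}
  {l: True, q: False, b: False}
  {q: False, l: False, b: False}
  {b: True, q: True, l: True}
  {b: True, q: True, l: False}
  {b: True, l: True, q: False}


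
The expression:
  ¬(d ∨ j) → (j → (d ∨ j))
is always true.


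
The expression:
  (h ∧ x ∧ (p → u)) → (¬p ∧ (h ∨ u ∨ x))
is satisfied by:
  {p: False, u: False, x: False, h: False}
  {h: True, p: False, u: False, x: False}
  {x: True, p: False, u: False, h: False}
  {h: True, x: True, p: False, u: False}
  {u: True, h: False, p: False, x: False}
  {h: True, u: True, p: False, x: False}
  {x: True, u: True, h: False, p: False}
  {h: True, x: True, u: True, p: False}
  {p: True, x: False, u: False, h: False}
  {h: True, p: True, x: False, u: False}
  {x: True, p: True, h: False, u: False}
  {h: True, x: True, p: True, u: False}
  {u: True, p: True, x: False, h: False}
  {h: True, u: True, p: True, x: False}
  {x: True, u: True, p: True, h: False}


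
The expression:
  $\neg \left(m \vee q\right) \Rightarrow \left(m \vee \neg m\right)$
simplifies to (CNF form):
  $\text{True}$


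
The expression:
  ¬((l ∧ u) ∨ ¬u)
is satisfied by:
  {u: True, l: False}


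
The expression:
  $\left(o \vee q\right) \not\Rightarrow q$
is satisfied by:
  {o: True, q: False}


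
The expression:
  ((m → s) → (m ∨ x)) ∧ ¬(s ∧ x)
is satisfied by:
  {m: True, s: False, x: False}
  {x: True, m: True, s: False}
  {x: True, s: False, m: False}
  {m: True, s: True, x: False}


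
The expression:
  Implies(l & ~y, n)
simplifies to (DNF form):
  n | y | ~l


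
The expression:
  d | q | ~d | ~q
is always true.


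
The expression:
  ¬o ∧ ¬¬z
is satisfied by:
  {z: True, o: False}


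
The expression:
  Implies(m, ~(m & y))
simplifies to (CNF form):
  ~m | ~y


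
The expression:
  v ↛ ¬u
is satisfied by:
  {u: True, v: True}


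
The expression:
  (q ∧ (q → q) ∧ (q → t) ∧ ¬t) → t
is always true.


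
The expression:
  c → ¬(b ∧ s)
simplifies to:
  ¬b ∨ ¬c ∨ ¬s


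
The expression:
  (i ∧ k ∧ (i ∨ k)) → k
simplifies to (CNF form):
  True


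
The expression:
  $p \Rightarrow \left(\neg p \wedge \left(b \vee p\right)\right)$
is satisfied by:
  {p: False}


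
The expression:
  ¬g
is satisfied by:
  {g: False}


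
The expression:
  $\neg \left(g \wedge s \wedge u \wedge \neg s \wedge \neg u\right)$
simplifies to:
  $\text{True}$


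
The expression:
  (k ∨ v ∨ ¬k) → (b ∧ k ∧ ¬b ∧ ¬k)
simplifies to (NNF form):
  False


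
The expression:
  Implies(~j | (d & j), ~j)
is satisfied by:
  {d: False, j: False}
  {j: True, d: False}
  {d: True, j: False}


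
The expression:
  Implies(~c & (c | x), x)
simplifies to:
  True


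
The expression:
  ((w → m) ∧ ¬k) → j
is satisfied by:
  {k: True, j: True, w: True, m: False}
  {k: True, j: True, w: False, m: False}
  {k: True, m: True, j: True, w: True}
  {k: True, m: True, j: True, w: False}
  {k: True, w: True, j: False, m: False}
  {k: True, w: False, j: False, m: False}
  {k: True, m: True, w: True, j: False}
  {k: True, m: True, w: False, j: False}
  {j: True, w: True, k: False, m: False}
  {j: True, k: False, w: False, m: False}
  {m: True, j: True, w: True, k: False}
  {m: True, j: True, k: False, w: False}
  {w: True, k: False, j: False, m: False}


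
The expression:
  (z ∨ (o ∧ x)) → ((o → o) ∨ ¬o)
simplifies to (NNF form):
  True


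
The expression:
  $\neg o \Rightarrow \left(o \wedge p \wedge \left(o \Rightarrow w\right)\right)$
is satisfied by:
  {o: True}


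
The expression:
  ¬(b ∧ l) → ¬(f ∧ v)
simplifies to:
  (b ∧ l) ∨ ¬f ∨ ¬v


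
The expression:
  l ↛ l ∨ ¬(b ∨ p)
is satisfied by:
  {p: False, b: False}


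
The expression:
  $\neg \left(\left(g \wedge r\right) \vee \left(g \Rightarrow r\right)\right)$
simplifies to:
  $g \wedge \neg r$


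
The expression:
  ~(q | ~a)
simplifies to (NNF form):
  a & ~q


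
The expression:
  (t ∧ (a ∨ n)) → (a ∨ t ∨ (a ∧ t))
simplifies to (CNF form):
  True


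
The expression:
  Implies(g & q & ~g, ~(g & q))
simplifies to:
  True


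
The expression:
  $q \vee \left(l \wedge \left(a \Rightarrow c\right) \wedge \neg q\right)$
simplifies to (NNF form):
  $q \vee \left(c \wedge l\right) \vee \left(l \wedge \neg a\right)$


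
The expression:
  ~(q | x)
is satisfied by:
  {q: False, x: False}


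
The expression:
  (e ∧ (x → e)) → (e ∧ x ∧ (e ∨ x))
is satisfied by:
  {x: True, e: False}
  {e: False, x: False}
  {e: True, x: True}


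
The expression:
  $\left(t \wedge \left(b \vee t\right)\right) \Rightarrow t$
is always true.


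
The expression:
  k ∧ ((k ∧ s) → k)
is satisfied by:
  {k: True}


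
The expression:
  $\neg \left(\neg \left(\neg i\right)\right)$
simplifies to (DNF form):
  $\neg i$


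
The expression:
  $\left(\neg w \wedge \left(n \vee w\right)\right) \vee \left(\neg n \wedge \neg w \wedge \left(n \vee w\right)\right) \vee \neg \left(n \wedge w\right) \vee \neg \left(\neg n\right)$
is always true.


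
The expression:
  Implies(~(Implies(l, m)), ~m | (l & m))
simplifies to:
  True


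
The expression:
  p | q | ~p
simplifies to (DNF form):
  True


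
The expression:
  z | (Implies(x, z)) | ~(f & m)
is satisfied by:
  {z: True, m: False, x: False, f: False}
  {f: False, m: False, z: False, x: False}
  {f: True, z: True, m: False, x: False}
  {f: True, m: False, z: False, x: False}
  {x: True, z: True, f: False, m: False}
  {x: True, f: False, m: False, z: False}
  {x: True, f: True, z: True, m: False}
  {x: True, f: True, m: False, z: False}
  {z: True, m: True, x: False, f: False}
  {m: True, x: False, z: False, f: False}
  {f: True, m: True, z: True, x: False}
  {f: True, m: True, x: False, z: False}
  {z: True, m: True, x: True, f: False}
  {m: True, x: True, f: False, z: False}
  {f: True, m: True, x: True, z: True}


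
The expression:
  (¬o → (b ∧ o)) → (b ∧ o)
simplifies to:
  b ∨ ¬o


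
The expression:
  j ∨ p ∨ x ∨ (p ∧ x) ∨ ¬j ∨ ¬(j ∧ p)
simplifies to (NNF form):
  True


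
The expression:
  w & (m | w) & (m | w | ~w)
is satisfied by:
  {w: True}


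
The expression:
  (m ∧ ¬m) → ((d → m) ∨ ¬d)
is always true.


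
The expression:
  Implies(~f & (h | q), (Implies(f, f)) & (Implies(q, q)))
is always true.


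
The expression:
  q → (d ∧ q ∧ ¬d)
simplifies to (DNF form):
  ¬q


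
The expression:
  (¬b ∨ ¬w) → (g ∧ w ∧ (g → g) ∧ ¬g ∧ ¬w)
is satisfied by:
  {w: True, b: True}


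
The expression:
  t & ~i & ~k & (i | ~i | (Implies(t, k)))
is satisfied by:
  {t: True, i: False, k: False}


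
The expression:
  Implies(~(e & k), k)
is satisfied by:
  {k: True}


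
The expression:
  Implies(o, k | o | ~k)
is always true.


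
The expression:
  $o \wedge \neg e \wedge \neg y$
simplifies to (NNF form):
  $o \wedge \neg e \wedge \neg y$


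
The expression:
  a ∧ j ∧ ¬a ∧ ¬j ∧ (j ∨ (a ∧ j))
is never true.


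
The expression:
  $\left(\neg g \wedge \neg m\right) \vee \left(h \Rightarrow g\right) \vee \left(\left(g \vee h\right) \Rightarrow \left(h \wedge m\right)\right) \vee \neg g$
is always true.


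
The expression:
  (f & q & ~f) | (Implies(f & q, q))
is always true.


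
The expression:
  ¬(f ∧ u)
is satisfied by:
  {u: False, f: False}
  {f: True, u: False}
  {u: True, f: False}


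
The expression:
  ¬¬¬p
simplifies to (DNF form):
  ¬p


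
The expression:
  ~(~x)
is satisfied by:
  {x: True}


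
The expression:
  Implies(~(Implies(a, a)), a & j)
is always true.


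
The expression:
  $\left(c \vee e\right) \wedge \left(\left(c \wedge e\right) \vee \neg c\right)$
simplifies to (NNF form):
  $e$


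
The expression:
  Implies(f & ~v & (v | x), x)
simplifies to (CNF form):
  True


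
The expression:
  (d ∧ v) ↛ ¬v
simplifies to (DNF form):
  d ∧ v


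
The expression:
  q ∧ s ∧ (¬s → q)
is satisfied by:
  {s: True, q: True}


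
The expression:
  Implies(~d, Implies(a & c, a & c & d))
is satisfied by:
  {d: True, c: False, a: False}
  {c: False, a: False, d: False}
  {a: True, d: True, c: False}
  {a: True, c: False, d: False}
  {d: True, c: True, a: False}
  {c: True, d: False, a: False}
  {a: True, c: True, d: True}


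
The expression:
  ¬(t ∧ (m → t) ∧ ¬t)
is always true.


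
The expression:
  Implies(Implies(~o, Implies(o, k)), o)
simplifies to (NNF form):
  o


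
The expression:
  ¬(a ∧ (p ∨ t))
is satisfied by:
  {t: False, a: False, p: False}
  {p: True, t: False, a: False}
  {t: True, p: False, a: False}
  {p: True, t: True, a: False}
  {a: True, p: False, t: False}


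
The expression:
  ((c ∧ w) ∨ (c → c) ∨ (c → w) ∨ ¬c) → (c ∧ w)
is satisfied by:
  {c: True, w: True}


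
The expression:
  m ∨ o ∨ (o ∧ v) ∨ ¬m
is always true.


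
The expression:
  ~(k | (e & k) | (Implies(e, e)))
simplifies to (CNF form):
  False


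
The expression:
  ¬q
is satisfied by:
  {q: False}


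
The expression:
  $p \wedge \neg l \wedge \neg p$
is never true.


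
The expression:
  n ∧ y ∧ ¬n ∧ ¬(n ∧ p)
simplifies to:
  False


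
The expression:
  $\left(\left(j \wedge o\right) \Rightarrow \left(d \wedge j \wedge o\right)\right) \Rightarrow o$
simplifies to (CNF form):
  $o$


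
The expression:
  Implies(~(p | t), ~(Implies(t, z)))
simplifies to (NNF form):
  p | t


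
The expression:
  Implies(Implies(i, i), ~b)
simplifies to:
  ~b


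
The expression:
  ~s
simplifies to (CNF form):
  ~s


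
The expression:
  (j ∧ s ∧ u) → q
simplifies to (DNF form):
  q ∨ ¬j ∨ ¬s ∨ ¬u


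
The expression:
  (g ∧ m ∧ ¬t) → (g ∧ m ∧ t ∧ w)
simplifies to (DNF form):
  t ∨ ¬g ∨ ¬m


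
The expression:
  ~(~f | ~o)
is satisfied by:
  {f: True, o: True}


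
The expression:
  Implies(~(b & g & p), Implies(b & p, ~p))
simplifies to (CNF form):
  g | ~b | ~p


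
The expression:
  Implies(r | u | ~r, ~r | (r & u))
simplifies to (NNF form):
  u | ~r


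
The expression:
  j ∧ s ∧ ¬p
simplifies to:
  j ∧ s ∧ ¬p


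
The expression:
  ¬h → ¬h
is always true.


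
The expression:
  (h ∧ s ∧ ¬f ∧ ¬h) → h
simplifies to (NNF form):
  True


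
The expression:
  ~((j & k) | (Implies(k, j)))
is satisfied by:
  {k: True, j: False}


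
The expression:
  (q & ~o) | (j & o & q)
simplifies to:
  q & (j | ~o)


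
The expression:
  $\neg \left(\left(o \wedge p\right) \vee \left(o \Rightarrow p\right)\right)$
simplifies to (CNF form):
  $o \wedge \neg p$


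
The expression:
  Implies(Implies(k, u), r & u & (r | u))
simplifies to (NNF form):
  (r & u) | (k & ~u)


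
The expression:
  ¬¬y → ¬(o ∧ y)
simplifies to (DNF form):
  ¬o ∨ ¬y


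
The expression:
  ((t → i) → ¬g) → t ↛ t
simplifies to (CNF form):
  g ∧ (i ∨ ¬t)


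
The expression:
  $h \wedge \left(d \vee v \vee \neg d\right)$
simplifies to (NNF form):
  $h$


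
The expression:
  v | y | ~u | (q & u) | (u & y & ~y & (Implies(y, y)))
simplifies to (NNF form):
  q | v | y | ~u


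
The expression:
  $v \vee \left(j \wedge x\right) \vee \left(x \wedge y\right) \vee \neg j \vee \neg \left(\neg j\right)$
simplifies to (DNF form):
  $\text{True}$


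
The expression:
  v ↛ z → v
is always true.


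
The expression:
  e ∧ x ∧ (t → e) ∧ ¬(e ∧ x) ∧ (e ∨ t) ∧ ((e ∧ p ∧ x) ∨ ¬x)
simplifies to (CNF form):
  False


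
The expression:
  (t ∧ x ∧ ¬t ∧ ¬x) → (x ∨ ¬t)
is always true.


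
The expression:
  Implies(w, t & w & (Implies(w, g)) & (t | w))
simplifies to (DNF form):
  ~w | (g & t)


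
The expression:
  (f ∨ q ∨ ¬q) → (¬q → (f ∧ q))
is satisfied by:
  {q: True}


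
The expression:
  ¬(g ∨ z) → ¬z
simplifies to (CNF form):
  True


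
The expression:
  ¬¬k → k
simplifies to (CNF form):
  True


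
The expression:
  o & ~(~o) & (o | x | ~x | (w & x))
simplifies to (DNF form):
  o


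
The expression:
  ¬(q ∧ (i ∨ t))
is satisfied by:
  {i: False, q: False, t: False}
  {t: True, i: False, q: False}
  {i: True, t: False, q: False}
  {t: True, i: True, q: False}
  {q: True, t: False, i: False}


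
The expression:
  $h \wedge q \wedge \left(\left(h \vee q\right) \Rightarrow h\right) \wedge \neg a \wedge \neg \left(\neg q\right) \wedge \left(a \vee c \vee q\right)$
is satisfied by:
  {h: True, q: True, a: False}


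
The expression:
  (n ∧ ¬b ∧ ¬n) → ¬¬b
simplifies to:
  True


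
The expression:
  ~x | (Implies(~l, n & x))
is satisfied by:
  {n: True, l: True, x: False}
  {n: True, l: False, x: False}
  {l: True, n: False, x: False}
  {n: False, l: False, x: False}
  {n: True, x: True, l: True}
  {n: True, x: True, l: False}
  {x: True, l: True, n: False}


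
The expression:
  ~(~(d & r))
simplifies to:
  d & r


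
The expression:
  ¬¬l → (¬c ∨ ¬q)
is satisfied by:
  {l: False, c: False, q: False}
  {q: True, l: False, c: False}
  {c: True, l: False, q: False}
  {q: True, c: True, l: False}
  {l: True, q: False, c: False}
  {q: True, l: True, c: False}
  {c: True, l: True, q: False}


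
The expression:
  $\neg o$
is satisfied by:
  {o: False}


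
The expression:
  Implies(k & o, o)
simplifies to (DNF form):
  True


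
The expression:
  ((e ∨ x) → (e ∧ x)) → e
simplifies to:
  e ∨ x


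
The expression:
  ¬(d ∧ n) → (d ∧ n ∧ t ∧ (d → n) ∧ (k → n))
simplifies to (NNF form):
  d ∧ n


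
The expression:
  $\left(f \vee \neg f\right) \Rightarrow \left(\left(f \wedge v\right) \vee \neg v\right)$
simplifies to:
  $f \vee \neg v$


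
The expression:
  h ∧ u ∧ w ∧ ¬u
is never true.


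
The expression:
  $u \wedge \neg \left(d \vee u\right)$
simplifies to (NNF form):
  $\text{False}$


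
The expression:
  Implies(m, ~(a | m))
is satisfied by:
  {m: False}


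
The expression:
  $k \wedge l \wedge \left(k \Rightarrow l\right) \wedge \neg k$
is never true.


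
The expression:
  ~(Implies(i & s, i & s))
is never true.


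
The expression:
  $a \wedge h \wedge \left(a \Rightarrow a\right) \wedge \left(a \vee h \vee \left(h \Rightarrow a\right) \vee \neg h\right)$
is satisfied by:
  {a: True, h: True}


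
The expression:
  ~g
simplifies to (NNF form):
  ~g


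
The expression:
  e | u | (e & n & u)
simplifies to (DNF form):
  e | u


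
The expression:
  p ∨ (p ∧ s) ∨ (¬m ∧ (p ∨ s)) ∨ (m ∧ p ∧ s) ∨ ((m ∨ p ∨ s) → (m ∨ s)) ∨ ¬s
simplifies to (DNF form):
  True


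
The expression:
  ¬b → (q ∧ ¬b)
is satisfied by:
  {b: True, q: True}
  {b: True, q: False}
  {q: True, b: False}


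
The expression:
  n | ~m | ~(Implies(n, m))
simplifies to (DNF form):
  n | ~m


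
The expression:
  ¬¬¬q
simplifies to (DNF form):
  ¬q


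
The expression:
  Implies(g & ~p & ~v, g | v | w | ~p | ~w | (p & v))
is always true.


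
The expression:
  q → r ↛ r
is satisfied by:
  {q: False}


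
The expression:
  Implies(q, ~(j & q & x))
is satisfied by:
  {q: False, x: False, j: False}
  {j: True, q: False, x: False}
  {x: True, q: False, j: False}
  {j: True, x: True, q: False}
  {q: True, j: False, x: False}
  {j: True, q: True, x: False}
  {x: True, q: True, j: False}


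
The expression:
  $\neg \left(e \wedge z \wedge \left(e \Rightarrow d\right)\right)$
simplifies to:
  $\neg d \vee \neg e \vee \neg z$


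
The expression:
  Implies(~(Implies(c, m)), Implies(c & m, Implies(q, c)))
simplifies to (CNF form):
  True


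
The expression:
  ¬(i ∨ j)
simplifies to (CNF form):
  ¬i ∧ ¬j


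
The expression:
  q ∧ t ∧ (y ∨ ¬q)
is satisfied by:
  {t: True, y: True, q: True}


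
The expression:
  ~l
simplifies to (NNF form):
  ~l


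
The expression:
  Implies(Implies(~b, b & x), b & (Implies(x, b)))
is always true.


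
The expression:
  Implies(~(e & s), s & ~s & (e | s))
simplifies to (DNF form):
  e & s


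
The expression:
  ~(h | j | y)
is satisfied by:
  {y: False, h: False, j: False}


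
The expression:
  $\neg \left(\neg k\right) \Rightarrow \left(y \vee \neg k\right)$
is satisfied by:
  {y: True, k: False}
  {k: False, y: False}
  {k: True, y: True}


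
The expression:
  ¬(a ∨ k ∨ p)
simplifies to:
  ¬a ∧ ¬k ∧ ¬p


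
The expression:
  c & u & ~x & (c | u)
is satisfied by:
  {c: True, u: True, x: False}


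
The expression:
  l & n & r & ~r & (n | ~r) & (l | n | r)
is never true.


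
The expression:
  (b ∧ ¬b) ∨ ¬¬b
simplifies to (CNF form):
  b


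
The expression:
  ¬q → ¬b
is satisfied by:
  {q: True, b: False}
  {b: False, q: False}
  {b: True, q: True}


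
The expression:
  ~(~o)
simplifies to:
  o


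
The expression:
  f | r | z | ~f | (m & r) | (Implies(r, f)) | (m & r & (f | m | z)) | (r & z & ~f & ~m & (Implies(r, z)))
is always true.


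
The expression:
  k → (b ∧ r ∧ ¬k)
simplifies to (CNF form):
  ¬k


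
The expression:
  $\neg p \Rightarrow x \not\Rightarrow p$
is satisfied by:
  {x: True, p: True}
  {x: True, p: False}
  {p: True, x: False}


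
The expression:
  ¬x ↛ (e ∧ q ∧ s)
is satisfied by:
  {x: False, s: False, e: False, q: False}
  {q: True, x: False, s: False, e: False}
  {e: True, x: False, s: False, q: False}
  {q: True, e: True, x: False, s: False}
  {s: True, q: False, x: False, e: False}
  {q: True, s: True, x: False, e: False}
  {e: True, s: True, q: False, x: False}


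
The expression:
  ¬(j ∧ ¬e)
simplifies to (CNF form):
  e ∨ ¬j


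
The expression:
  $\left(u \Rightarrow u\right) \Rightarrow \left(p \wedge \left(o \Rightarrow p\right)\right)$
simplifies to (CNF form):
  $p$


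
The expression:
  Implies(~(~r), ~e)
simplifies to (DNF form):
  ~e | ~r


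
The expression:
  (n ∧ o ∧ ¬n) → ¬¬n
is always true.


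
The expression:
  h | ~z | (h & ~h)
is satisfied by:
  {h: True, z: False}
  {z: False, h: False}
  {z: True, h: True}


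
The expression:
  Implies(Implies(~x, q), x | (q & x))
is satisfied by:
  {x: True, q: False}
  {q: False, x: False}
  {q: True, x: True}


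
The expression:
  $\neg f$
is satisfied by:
  {f: False}


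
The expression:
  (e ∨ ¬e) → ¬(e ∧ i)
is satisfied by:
  {e: False, i: False}
  {i: True, e: False}
  {e: True, i: False}


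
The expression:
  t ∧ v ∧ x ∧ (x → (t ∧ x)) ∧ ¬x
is never true.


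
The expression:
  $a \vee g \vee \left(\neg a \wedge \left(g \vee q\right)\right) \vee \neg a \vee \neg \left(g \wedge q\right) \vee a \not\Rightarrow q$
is always true.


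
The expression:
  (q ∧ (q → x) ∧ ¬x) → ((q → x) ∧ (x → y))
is always true.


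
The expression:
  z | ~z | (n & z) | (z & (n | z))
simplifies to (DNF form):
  True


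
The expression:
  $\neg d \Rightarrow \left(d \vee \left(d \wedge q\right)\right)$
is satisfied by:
  {d: True}


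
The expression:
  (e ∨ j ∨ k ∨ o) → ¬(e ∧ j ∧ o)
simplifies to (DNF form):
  ¬e ∨ ¬j ∨ ¬o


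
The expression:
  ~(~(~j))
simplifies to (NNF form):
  ~j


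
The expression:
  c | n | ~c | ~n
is always true.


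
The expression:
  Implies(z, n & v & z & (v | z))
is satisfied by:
  {v: True, n: True, z: False}
  {v: True, n: False, z: False}
  {n: True, v: False, z: False}
  {v: False, n: False, z: False}
  {z: True, v: True, n: True}


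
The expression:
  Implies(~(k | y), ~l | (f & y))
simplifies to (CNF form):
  k | y | ~l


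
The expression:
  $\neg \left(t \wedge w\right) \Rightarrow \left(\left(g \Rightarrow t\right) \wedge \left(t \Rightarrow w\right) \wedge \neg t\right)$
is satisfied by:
  {w: True, g: False, t: False}
  {g: False, t: False, w: False}
  {t: True, w: True, g: False}
  {t: True, g: True, w: True}


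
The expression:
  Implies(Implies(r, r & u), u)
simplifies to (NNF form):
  r | u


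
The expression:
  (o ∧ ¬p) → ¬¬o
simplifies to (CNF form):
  True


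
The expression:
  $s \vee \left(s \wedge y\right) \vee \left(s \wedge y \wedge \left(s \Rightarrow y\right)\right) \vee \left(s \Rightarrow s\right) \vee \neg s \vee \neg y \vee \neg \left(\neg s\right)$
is always true.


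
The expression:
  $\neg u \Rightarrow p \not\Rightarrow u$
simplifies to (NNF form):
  $p \vee u$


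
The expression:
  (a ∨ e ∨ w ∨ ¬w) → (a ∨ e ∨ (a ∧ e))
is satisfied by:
  {a: True, e: True}
  {a: True, e: False}
  {e: True, a: False}


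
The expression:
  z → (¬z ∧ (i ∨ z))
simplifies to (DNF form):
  ¬z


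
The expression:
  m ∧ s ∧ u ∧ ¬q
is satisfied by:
  {m: True, u: True, s: True, q: False}


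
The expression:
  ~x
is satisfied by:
  {x: False}


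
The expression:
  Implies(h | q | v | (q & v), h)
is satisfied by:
  {h: True, q: False, v: False}
  {h: True, v: True, q: False}
  {h: True, q: True, v: False}
  {h: True, v: True, q: True}
  {v: False, q: False, h: False}


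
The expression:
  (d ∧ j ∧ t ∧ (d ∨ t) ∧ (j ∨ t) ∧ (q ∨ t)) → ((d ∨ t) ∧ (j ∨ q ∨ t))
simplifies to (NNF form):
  True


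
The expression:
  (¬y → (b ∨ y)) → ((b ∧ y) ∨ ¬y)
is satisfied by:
  {b: True, y: False}
  {y: False, b: False}
  {y: True, b: True}


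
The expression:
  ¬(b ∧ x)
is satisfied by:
  {x: False, b: False}
  {b: True, x: False}
  {x: True, b: False}


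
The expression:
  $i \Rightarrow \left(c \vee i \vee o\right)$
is always true.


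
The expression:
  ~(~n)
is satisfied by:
  {n: True}


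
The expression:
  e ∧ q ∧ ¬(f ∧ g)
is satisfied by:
  {e: True, q: True, g: False, f: False}
  {f: True, e: True, q: True, g: False}
  {g: True, e: True, q: True, f: False}


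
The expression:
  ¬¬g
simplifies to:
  g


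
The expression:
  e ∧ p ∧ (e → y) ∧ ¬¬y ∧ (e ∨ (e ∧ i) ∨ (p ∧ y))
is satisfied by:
  {p: True, e: True, y: True}


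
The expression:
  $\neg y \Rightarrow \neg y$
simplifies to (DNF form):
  $\text{True}$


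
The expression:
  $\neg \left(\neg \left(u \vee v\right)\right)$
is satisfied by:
  {v: True, u: True}
  {v: True, u: False}
  {u: True, v: False}


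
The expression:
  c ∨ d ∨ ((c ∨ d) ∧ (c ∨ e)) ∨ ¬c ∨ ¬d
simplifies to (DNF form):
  True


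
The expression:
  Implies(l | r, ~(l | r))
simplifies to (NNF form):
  ~l & ~r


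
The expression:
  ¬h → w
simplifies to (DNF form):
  h ∨ w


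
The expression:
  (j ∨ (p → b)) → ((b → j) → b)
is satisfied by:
  {b: True, p: True, j: False}
  {b: True, p: False, j: False}
  {j: True, b: True, p: True}
  {j: True, b: True, p: False}
  {p: True, j: False, b: False}


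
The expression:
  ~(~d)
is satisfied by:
  {d: True}


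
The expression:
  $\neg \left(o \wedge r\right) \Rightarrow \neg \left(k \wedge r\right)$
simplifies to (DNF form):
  $o \vee \neg k \vee \neg r$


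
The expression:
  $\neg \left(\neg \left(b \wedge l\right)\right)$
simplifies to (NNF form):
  $b \wedge l$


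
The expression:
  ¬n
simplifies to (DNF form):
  ¬n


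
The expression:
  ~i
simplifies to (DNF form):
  ~i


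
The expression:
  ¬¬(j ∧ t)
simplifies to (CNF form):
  j ∧ t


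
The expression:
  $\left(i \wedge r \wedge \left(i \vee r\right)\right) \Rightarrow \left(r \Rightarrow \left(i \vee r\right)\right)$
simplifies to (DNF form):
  $\text{True}$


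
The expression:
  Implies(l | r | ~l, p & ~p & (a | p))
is never true.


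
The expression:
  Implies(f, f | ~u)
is always true.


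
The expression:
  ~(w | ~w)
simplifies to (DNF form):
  False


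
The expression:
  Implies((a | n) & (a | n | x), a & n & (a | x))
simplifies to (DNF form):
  (a & n) | (~a & ~n)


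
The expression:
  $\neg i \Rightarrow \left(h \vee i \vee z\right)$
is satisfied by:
  {i: True, z: True, h: True}
  {i: True, z: True, h: False}
  {i: True, h: True, z: False}
  {i: True, h: False, z: False}
  {z: True, h: True, i: False}
  {z: True, h: False, i: False}
  {h: True, z: False, i: False}


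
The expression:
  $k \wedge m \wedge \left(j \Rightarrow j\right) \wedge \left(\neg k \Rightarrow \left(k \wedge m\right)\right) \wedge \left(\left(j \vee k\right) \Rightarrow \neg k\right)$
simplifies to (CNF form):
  $\text{False}$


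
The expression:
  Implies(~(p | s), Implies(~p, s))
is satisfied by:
  {p: True, s: True}
  {p: True, s: False}
  {s: True, p: False}


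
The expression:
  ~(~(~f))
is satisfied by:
  {f: False}


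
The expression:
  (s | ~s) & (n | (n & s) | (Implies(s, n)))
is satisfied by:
  {n: True, s: False}
  {s: False, n: False}
  {s: True, n: True}


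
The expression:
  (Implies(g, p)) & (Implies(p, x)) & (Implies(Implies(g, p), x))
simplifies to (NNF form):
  x & (p | ~g)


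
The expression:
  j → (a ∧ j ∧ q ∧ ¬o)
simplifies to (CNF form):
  (a ∨ ¬j) ∧ (q ∨ ¬j) ∧ (¬j ∨ ¬o)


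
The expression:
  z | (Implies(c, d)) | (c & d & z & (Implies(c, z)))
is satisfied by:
  {d: True, z: True, c: False}
  {d: True, c: False, z: False}
  {z: True, c: False, d: False}
  {z: False, c: False, d: False}
  {d: True, z: True, c: True}
  {d: True, c: True, z: False}
  {z: True, c: True, d: False}


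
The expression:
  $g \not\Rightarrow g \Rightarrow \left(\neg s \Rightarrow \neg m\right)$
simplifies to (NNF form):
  $\text{True}$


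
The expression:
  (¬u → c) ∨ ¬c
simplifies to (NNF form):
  True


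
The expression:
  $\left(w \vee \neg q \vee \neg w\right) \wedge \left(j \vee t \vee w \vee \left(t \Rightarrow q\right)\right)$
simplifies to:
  $\text{True}$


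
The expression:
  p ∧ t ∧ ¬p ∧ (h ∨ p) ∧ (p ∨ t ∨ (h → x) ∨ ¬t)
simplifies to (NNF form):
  False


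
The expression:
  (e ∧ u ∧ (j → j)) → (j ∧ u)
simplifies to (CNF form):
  j ∨ ¬e ∨ ¬u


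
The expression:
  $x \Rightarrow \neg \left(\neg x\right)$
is always true.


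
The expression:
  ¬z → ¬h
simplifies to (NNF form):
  z ∨ ¬h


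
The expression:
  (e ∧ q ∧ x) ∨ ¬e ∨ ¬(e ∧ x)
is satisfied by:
  {q: True, e: False, x: False}
  {e: False, x: False, q: False}
  {x: True, q: True, e: False}
  {x: True, e: False, q: False}
  {q: True, e: True, x: False}
  {e: True, q: False, x: False}
  {x: True, e: True, q: True}


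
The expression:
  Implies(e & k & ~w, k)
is always true.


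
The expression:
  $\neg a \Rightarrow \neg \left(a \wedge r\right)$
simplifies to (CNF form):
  $\text{True}$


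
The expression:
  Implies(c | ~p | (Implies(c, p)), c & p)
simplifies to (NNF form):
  c & p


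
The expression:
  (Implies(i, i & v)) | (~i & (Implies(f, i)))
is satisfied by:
  {v: True, i: False}
  {i: False, v: False}
  {i: True, v: True}


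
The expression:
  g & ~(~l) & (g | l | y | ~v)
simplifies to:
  g & l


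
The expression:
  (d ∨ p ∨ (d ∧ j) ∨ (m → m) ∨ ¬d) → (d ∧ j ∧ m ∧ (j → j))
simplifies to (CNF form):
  d ∧ j ∧ m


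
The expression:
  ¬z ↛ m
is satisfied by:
  {m: True, z: False}
  {z: False, m: False}
  {z: True, m: True}
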